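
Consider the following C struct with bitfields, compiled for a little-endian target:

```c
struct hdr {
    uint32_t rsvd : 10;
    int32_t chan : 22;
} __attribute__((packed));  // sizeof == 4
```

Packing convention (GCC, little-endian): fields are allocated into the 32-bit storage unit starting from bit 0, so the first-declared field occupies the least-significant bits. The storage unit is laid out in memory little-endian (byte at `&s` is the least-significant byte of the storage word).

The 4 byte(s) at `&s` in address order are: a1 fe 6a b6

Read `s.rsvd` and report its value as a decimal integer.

[0]=0xa1 [1]=0xfe [2]=0x6a [3]=0xb6 (little-endian) → word 0xb66afea1
rsvd:10 @ bit 0 → (0xb66afea1>>0)&0x3ff = 0x2a1  ←
chan:22 @ bit 10 → (0xb66afea1>>10)&0x3fffff = 0x2d9abf

673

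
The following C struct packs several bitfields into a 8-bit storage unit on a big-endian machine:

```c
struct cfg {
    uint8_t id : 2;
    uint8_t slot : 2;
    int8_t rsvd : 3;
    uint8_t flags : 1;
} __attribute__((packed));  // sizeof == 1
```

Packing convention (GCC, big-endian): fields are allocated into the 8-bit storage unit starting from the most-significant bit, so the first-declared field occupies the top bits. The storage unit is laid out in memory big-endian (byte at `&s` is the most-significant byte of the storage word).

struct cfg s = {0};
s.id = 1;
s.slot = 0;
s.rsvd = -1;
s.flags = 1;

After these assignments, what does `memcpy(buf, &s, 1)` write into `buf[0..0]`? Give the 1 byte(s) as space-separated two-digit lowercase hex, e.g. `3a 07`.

4f

id:2 = 1 → 0x1 << 6 → word 0x40
slot:2 = 0 → 0x0 << 4 → word 0x40
rsvd:3 = -1 → 0x7 << 1 → word 0x4e
flags:1 = 1 → 0x1 << 0 → word 0x4f
word = 0x4f → big-endian bytes:
  [0]=0x4f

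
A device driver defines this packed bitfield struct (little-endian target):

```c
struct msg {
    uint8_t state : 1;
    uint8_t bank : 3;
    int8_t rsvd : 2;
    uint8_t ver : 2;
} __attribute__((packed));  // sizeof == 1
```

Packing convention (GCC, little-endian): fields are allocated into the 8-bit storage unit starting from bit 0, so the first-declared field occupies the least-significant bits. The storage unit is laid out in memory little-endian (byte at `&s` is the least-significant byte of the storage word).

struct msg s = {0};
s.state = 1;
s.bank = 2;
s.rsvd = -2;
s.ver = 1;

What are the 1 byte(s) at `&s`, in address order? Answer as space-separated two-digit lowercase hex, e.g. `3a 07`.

65

[0+:1] state=1 & 0x1 = 0x1; word=0x01
[1+:3] bank=2 & 0x7 = 0x2; word=0x05
[4+:2] rsvd=-2 & 0x3 = 0x2; word=0x25
[6+:2] ver=1 & 0x3 = 0x1; word=0x65
word = 0x65 → little-endian bytes:
  [0]=0x65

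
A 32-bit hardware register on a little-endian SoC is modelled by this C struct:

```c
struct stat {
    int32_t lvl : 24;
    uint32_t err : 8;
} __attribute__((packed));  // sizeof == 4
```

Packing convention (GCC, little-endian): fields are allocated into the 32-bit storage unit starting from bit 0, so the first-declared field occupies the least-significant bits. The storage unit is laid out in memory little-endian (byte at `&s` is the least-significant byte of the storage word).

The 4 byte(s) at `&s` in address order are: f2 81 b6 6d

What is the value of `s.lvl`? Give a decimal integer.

-4816398

[0]=0xf2 [1]=0x81 [2]=0xb6 [3]=0x6d (little-endian) → word 0x6db681f2
lvl:24 @ bit 0 → (0x6db681f2>>0)&0xffffff = 0xb681f2  ←
err:8 @ bit 24 → (0x6db681f2>>24)&0xff = 0x6d
lvl signed 24b, MSB=1: 11960818 - 16777216 = -4816398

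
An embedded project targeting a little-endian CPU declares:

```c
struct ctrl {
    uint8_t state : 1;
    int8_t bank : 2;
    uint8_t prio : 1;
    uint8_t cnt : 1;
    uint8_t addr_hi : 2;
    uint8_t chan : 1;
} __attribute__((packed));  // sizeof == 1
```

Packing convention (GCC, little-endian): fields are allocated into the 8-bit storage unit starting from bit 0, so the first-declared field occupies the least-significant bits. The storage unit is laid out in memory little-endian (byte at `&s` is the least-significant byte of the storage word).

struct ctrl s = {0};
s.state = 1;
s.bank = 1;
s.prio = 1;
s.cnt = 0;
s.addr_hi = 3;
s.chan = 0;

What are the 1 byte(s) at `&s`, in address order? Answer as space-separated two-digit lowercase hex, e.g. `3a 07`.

6b

state (1b) val=1 bits=0x1 at bit 0: 0x01
bank (2b) val=1 bits=0x1 at bit 1: 0x03
prio (1b) val=1 bits=0x1 at bit 3: 0x0b
cnt (1b) val=0 bits=0x0 at bit 4: 0x0b
addr_hi (2b) val=3 bits=0x3 at bit 5: 0x6b
chan (1b) val=0 bits=0x0 at bit 7: 0x6b
word = 0x6b → little-endian bytes:
  [0]=0x6b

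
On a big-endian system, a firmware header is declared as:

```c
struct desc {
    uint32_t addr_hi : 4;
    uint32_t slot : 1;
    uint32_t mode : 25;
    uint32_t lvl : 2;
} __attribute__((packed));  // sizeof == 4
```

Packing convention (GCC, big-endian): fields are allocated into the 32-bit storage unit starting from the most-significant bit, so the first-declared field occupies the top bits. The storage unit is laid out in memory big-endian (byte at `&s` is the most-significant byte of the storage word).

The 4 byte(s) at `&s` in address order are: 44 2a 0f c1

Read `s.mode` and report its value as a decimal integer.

17466352

[0]=0x44 [1]=0x2a [2]=0x0f [3]=0xc1 (big-endian) → word 0x442a0fc1
addr_hi [28+:4] = (word>>28) & 0xf = 4
slot [27+:1] = (word>>27) & 0x1 = 0
mode [2+:25] = (word>>2) & 0x1ffffff = 17466352  ←
lvl [0+:2] = (word>>0) & 0x3 = 1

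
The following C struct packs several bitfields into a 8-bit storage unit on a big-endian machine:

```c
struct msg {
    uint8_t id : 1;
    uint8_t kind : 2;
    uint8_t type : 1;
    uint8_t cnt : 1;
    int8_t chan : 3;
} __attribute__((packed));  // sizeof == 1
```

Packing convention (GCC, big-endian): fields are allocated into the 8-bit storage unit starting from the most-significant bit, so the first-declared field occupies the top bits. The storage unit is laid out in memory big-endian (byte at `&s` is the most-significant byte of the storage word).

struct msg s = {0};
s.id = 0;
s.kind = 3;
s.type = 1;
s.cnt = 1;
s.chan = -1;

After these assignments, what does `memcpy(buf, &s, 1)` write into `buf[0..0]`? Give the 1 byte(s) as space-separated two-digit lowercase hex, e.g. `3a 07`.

id:1 = 0 → 0x0 << 7 → word 0x00
kind:2 = 3 → 0x3 << 5 → word 0x60
type:1 = 1 → 0x1 << 4 → word 0x70
cnt:1 = 1 → 0x1 << 3 → word 0x78
chan:3 = -1 → 0x7 << 0 → word 0x7f
word = 0x7f → big-endian bytes:
  [0]=0x7f

7f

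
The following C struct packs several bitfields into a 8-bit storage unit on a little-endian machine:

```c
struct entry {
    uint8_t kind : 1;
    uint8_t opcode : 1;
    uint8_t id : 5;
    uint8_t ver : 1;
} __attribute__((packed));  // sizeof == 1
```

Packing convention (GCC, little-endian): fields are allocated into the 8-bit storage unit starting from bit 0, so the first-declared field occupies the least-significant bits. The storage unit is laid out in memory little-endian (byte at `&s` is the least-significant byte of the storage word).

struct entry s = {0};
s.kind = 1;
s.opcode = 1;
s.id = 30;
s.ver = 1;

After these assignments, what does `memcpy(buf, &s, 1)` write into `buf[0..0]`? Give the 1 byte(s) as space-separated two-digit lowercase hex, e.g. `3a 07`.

fb

[0+:1] kind=1 & 0x1 = 0x1; word=0x01
[1+:1] opcode=1 & 0x1 = 0x1; word=0x03
[2+:5] id=30 & 0x1f = 0x1e; word=0x7b
[7+:1] ver=1 & 0x1 = 0x1; word=0xfb
word = 0xfb → little-endian bytes:
  [0]=0xfb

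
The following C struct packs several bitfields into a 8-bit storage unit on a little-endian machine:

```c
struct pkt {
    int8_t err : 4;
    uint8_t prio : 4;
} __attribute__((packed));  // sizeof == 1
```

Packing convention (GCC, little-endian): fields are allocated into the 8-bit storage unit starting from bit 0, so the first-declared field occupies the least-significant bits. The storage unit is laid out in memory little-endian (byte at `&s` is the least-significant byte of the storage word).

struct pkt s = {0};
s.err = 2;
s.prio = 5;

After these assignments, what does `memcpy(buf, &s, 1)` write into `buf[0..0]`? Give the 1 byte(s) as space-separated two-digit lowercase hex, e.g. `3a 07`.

err:4 = 2 → 0x2 << 0 → word 0x02
prio:4 = 5 → 0x5 << 4 → word 0x52
word = 0x52 → little-endian bytes:
  [0]=0x52

52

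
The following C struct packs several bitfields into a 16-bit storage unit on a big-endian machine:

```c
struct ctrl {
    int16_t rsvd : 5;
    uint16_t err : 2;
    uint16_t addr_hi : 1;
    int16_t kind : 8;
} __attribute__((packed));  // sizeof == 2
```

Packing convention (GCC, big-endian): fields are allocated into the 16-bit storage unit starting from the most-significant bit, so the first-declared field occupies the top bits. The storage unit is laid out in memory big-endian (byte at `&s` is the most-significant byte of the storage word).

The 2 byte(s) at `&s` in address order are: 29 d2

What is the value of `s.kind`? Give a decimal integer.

[0]=0x29 [1]=0xd2 (big-endian) → word 0x29d2
rsvd [11+:5] = (word>>11) & 0x1f = 5
err [9+:2] = (word>>9) & 0x3 = 0
addr_hi [8+:1] = (word>>8) & 0x1 = 1
kind [0+:8] = (word>>0) & 0xff = 210  ←
kind signed 8b, MSB=1: 210 - 256 = -46

-46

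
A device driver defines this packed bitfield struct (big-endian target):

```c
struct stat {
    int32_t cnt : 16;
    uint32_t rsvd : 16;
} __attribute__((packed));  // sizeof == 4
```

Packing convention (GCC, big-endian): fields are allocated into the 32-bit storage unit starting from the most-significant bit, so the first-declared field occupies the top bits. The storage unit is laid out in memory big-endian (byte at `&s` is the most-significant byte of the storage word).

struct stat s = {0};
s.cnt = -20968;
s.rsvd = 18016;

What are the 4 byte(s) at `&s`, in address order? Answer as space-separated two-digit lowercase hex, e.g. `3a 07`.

ae 18 46 60

cnt (16b) val=-20968 bits=0xae18 at bit 16: 0xae180000
rsvd (16b) val=18016 bits=0x4660 at bit 0: 0xae184660
word = 0xae184660 → big-endian bytes:
  [0]=0xae  [1]=0x18  [2]=0x46  [3]=0x60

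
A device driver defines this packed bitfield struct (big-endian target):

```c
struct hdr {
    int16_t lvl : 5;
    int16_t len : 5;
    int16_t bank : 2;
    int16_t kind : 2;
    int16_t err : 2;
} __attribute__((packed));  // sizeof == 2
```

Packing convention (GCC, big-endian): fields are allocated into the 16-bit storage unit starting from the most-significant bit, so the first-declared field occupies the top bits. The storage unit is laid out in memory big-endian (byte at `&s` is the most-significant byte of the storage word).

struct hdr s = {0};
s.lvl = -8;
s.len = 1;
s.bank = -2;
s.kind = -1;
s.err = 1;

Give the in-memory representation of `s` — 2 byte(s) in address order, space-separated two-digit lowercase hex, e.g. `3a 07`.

c0 6d

lvl:5 = -8 → 0x18 << 11 → word 0xc000
len:5 = 1 → 0x1 << 6 → word 0xc040
bank:2 = -2 → 0x2 << 4 → word 0xc060
kind:2 = -1 → 0x3 << 2 → word 0xc06c
err:2 = 1 → 0x1 << 0 → word 0xc06d
word = 0xc06d → big-endian bytes:
  [0]=0xc0  [1]=0x6d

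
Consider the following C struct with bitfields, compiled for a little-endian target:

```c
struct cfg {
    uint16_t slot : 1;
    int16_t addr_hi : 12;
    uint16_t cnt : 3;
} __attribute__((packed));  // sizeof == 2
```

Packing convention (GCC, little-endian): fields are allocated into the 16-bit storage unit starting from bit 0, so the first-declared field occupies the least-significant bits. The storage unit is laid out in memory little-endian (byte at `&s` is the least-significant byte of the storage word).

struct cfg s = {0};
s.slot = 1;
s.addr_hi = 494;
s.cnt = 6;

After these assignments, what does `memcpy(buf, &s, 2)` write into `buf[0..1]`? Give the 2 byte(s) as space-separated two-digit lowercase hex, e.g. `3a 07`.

dd c3

slot:1 = 1 → 0x1 << 0 → word 0x0001
addr_hi:12 = 494 → 0x1ee << 1 → word 0x03dd
cnt:3 = 6 → 0x6 << 13 → word 0xc3dd
word = 0xc3dd → little-endian bytes:
  [0]=0xdd  [1]=0xc3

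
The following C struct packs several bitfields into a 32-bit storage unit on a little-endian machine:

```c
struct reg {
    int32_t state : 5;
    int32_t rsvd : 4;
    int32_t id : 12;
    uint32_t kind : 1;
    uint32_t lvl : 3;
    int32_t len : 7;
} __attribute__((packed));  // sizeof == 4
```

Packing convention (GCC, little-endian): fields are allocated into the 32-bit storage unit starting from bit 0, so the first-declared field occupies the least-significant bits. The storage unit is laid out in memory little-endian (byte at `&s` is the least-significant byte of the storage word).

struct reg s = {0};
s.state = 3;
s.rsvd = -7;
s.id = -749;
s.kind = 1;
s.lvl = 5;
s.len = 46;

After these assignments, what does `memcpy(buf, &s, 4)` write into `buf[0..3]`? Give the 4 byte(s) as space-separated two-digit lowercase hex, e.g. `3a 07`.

state:5 = 3 → 0x3 << 0 → word 0x00000003
rsvd:4 = -7 → 0x9 << 5 → word 0x00000123
id:12 = -749 → 0xd13 << 9 → word 0x001a2723
kind:1 = 1 → 0x1 << 21 → word 0x003a2723
lvl:3 = 5 → 0x5 << 22 → word 0x017a2723
len:7 = 46 → 0x2e << 25 → word 0x5d7a2723
word = 0x5d7a2723 → little-endian bytes:
  [0]=0x23  [1]=0x27  [2]=0x7a  [3]=0x5d

23 27 7a 5d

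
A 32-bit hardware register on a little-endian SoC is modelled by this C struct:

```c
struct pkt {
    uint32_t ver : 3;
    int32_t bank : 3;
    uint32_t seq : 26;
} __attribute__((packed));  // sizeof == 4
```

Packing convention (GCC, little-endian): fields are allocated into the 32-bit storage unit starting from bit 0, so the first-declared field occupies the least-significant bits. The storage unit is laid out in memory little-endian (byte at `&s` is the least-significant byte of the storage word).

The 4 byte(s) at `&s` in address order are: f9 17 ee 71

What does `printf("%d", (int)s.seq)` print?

[0]=0xf9 [1]=0x17 [2]=0xee [3]=0x71 (little-endian) → word 0x71ee17f9
ver [0+:3] = (word>>0) & 0x7 = 1
bank [3+:3] = (word>>3) & 0x7 = 7
seq [6+:26] = (word>>6) & 0x3ffffff = 29866079  ←

29866079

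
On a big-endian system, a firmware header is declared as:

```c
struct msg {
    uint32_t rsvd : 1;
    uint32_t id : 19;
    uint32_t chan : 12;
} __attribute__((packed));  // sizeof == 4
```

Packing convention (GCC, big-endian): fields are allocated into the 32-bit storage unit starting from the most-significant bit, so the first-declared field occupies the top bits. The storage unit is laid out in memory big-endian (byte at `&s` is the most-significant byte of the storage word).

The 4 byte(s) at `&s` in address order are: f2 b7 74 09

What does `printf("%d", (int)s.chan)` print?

[0]=0xf2 [1]=0xb7 [2]=0x74 [3]=0x09 (big-endian) → word 0xf2b77409
rsvd [31+:1] = (word>>31) & 0x1 = 1
id [12+:19] = (word>>12) & 0x7ffff = 469879
chan [0+:12] = (word>>0) & 0xfff = 1033  ←

1033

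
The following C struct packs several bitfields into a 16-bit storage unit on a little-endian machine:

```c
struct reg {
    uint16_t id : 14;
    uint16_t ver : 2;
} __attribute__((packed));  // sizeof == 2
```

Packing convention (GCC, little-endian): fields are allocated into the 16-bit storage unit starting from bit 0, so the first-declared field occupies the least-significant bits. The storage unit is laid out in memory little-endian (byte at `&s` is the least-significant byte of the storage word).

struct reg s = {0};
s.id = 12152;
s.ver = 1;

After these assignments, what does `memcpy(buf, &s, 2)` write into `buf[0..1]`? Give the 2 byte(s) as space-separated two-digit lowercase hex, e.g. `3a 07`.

78 6f

id (14b) val=12152 bits=0x2f78 at bit 0: 0x2f78
ver (2b) val=1 bits=0x1 at bit 14: 0x6f78
word = 0x6f78 → little-endian bytes:
  [0]=0x78  [1]=0x6f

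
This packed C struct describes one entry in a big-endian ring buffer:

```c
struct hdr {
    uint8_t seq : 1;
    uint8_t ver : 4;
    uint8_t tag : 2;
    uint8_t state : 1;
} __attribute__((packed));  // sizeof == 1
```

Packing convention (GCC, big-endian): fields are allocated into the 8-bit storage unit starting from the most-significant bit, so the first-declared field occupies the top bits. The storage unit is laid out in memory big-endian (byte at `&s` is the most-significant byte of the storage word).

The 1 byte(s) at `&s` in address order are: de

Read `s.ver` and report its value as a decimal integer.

[0]=0xde (big-endian) → word 0xde
seq:1 @ bit 7 → (0xde>>7)&0x1 = 0x1
ver:4 @ bit 3 → (0xde>>3)&0xf = 0xb  ←
tag:2 @ bit 1 → (0xde>>1)&0x3 = 0x3
state:1 @ bit 0 → (0xde>>0)&0x1 = 0x0

11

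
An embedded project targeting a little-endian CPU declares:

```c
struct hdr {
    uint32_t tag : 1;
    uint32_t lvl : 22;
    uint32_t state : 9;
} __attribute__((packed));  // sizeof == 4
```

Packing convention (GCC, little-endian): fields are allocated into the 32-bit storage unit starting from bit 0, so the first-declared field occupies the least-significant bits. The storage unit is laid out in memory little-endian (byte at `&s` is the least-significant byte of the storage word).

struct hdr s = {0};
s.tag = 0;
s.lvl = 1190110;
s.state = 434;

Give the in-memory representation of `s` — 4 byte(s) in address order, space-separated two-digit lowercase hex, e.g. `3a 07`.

bc 51 24 d9

[0+:1] tag=0 & 0x1 = 0x0; word=0x00000000
[1+:22] lvl=1190110 & 0x3fffff = 0x1228de; word=0x002451bc
[23+:9] state=434 & 0x1ff = 0x1b2; word=0xd92451bc
word = 0xd92451bc → little-endian bytes:
  [0]=0xbc  [1]=0x51  [2]=0x24  [3]=0xd9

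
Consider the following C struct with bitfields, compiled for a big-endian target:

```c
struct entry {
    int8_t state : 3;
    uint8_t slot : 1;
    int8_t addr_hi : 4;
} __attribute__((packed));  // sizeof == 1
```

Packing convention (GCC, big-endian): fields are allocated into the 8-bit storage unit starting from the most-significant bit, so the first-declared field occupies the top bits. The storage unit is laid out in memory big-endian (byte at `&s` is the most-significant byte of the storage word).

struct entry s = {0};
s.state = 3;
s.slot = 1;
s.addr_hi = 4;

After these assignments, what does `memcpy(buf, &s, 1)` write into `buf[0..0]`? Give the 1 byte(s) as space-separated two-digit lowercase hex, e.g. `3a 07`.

74

[5+:3] state=3 & 0x7 = 0x3; word=0x60
[4+:1] slot=1 & 0x1 = 0x1; word=0x70
[0+:4] addr_hi=4 & 0xf = 0x4; word=0x74
word = 0x74 → big-endian bytes:
  [0]=0x74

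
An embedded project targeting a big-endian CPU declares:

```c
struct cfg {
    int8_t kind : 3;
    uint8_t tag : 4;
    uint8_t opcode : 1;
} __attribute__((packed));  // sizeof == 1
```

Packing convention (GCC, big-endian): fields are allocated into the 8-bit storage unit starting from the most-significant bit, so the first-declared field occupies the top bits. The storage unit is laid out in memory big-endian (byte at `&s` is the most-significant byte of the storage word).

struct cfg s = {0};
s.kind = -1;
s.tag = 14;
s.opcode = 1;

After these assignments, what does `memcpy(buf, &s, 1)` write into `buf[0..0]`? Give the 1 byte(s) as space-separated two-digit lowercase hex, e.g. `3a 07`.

fd

kind (3b) val=-1 bits=0x7 at bit 5: 0xe0
tag (4b) val=14 bits=0xe at bit 1: 0xfc
opcode (1b) val=1 bits=0x1 at bit 0: 0xfd
word = 0xfd → big-endian bytes:
  [0]=0xfd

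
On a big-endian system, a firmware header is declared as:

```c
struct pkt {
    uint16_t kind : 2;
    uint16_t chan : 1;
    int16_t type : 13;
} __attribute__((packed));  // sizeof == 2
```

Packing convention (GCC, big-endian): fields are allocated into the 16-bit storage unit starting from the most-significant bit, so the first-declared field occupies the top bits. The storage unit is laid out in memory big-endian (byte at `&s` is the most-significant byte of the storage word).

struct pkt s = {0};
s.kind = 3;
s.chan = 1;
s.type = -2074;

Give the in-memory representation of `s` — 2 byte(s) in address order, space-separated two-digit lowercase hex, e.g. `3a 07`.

f7 e6

kind (2b) val=3 bits=0x3 at bit 14: 0xc000
chan (1b) val=1 bits=0x1 at bit 13: 0xe000
type (13b) val=-2074 bits=0x17e6 at bit 0: 0xf7e6
word = 0xf7e6 → big-endian bytes:
  [0]=0xf7  [1]=0xe6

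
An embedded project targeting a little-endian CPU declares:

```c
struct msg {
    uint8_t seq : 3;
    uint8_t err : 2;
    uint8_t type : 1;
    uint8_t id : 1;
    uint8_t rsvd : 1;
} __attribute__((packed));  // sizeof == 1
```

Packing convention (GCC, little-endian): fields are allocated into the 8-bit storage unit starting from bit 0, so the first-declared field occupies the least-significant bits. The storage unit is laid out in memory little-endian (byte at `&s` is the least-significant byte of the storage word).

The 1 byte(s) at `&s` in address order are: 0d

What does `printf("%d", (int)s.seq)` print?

[0]=0x0d (little-endian) → word 0x0d
seq:3 @ bit 0 → (0x0d>>0)&0x7 = 0x5  ←
err:2 @ bit 3 → (0x0d>>3)&0x3 = 0x1
type:1 @ bit 5 → (0x0d>>5)&0x1 = 0x0
id:1 @ bit 6 → (0x0d>>6)&0x1 = 0x0
rsvd:1 @ bit 7 → (0x0d>>7)&0x1 = 0x0

5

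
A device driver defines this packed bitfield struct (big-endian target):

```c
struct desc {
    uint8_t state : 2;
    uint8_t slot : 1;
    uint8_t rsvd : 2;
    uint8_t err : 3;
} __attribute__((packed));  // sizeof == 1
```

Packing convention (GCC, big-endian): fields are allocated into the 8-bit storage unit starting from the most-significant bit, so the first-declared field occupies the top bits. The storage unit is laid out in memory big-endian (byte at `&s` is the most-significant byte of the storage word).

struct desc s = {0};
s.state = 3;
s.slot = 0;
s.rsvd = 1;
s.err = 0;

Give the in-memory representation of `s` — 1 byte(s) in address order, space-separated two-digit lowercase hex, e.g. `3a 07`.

[6+:2] state=3 & 0x3 = 0x3; word=0xc0
[5+:1] slot=0 & 0x1 = 0x0; word=0xc0
[3+:2] rsvd=1 & 0x3 = 0x1; word=0xc8
[0+:3] err=0 & 0x7 = 0x0; word=0xc8
word = 0xc8 → big-endian bytes:
  [0]=0xc8

c8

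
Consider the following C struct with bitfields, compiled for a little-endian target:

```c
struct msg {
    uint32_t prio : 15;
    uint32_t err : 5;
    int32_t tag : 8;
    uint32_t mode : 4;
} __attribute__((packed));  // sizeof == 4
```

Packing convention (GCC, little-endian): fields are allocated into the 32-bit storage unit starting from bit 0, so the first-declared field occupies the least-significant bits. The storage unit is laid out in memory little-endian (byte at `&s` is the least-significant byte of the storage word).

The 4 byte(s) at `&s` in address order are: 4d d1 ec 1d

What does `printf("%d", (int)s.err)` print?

[0]=0x4d [1]=0xd1 [2]=0xec [3]=0x1d (little-endian) → word 0x1decd14d
prio:15 @ bit 0 → (0x1decd14d>>0)&0x7fff = 0x514d
err:5 @ bit 15 → (0x1decd14d>>15)&0x1f = 0x19  ←
tag:8 @ bit 20 → (0x1decd14d>>20)&0xff = 0xde
mode:4 @ bit 28 → (0x1decd14d>>28)&0xf = 0x1

25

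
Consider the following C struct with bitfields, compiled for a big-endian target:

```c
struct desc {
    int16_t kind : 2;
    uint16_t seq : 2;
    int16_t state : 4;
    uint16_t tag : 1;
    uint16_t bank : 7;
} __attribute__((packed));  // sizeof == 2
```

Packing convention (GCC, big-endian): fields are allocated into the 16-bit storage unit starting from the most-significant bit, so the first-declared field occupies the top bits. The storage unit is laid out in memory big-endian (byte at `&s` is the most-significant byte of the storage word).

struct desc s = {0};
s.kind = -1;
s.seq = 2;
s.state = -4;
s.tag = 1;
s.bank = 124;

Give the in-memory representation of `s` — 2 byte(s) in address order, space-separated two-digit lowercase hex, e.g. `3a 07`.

kind (2b) val=-1 bits=0x3 at bit 14: 0xc000
seq (2b) val=2 bits=0x2 at bit 12: 0xe000
state (4b) val=-4 bits=0xc at bit 8: 0xec00
tag (1b) val=1 bits=0x1 at bit 7: 0xec80
bank (7b) val=124 bits=0x7c at bit 0: 0xecfc
word = 0xecfc → big-endian bytes:
  [0]=0xec  [1]=0xfc

ec fc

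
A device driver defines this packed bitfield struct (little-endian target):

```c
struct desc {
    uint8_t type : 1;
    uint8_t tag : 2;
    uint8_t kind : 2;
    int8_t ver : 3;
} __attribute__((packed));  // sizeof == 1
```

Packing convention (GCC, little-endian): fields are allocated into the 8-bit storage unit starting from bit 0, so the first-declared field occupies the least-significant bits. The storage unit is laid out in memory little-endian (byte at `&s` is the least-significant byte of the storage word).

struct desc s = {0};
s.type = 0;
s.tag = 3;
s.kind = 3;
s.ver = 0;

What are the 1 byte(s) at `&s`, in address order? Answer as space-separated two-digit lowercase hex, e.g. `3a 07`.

type (1b) val=0 bits=0x0 at bit 0: 0x00
tag (2b) val=3 bits=0x3 at bit 1: 0x06
kind (2b) val=3 bits=0x3 at bit 3: 0x1e
ver (3b) val=0 bits=0x0 at bit 5: 0x1e
word = 0x1e → little-endian bytes:
  [0]=0x1e

1e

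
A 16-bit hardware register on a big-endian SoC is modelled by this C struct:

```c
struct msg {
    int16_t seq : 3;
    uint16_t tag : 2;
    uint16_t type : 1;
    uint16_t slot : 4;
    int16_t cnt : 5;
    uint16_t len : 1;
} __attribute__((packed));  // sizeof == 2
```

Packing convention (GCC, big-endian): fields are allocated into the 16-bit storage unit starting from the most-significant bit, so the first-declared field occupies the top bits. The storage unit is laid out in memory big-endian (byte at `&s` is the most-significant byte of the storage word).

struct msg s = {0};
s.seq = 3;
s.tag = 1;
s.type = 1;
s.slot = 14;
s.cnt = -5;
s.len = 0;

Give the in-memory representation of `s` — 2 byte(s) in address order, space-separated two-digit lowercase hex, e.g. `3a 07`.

seq:3 = 3 → 0x3 << 13 → word 0x6000
tag:2 = 1 → 0x1 << 11 → word 0x6800
type:1 = 1 → 0x1 << 10 → word 0x6c00
slot:4 = 14 → 0xe << 6 → word 0x6f80
cnt:5 = -5 → 0x1b << 1 → word 0x6fb6
len:1 = 0 → 0x0 << 0 → word 0x6fb6
word = 0x6fb6 → big-endian bytes:
  [0]=0x6f  [1]=0xb6

6f b6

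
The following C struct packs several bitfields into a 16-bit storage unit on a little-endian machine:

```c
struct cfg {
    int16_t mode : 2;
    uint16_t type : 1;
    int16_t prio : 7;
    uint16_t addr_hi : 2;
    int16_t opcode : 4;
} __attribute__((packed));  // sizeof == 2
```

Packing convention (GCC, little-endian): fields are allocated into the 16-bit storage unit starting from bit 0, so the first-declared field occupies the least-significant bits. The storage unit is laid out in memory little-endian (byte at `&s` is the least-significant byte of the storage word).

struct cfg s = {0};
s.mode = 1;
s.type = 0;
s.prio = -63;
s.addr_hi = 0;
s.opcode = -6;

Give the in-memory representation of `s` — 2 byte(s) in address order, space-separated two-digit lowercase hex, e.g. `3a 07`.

[0+:2] mode=1 & 0x3 = 0x1; word=0x0001
[2+:1] type=0 & 0x1 = 0x0; word=0x0001
[3+:7] prio=-63 & 0x7f = 0x41; word=0x0209
[10+:2] addr_hi=0 & 0x3 = 0x0; word=0x0209
[12+:4] opcode=-6 & 0xf = 0xa; word=0xa209
word = 0xa209 → little-endian bytes:
  [0]=0x09  [1]=0xa2

09 a2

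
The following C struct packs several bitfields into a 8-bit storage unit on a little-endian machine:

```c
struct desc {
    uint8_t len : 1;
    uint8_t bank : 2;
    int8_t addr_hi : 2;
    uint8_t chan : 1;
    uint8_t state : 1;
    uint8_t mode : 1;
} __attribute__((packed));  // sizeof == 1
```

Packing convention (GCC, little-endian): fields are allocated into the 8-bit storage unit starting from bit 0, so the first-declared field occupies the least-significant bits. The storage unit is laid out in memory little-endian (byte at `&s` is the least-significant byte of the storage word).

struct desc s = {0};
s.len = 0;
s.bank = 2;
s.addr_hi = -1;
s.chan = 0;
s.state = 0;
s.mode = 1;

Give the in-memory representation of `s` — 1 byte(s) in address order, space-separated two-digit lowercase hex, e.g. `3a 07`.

[0+:1] len=0 & 0x1 = 0x0; word=0x00
[1+:2] bank=2 & 0x3 = 0x2; word=0x04
[3+:2] addr_hi=-1 & 0x3 = 0x3; word=0x1c
[5+:1] chan=0 & 0x1 = 0x0; word=0x1c
[6+:1] state=0 & 0x1 = 0x0; word=0x1c
[7+:1] mode=1 & 0x1 = 0x1; word=0x9c
word = 0x9c → little-endian bytes:
  [0]=0x9c

9c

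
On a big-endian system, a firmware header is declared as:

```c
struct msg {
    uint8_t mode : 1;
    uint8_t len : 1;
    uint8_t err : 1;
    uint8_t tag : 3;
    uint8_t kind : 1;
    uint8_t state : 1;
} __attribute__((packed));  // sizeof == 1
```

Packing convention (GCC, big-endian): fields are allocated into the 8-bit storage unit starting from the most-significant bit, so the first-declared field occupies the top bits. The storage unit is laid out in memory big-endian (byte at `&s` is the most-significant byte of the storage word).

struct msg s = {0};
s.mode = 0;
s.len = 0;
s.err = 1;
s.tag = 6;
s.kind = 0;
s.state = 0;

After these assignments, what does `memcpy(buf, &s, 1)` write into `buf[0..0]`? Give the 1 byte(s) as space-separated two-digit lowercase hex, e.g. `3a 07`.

mode:1 = 0 → 0x0 << 7 → word 0x00
len:1 = 0 → 0x0 << 6 → word 0x00
err:1 = 1 → 0x1 << 5 → word 0x20
tag:3 = 6 → 0x6 << 2 → word 0x38
kind:1 = 0 → 0x0 << 1 → word 0x38
state:1 = 0 → 0x0 << 0 → word 0x38
word = 0x38 → big-endian bytes:
  [0]=0x38

38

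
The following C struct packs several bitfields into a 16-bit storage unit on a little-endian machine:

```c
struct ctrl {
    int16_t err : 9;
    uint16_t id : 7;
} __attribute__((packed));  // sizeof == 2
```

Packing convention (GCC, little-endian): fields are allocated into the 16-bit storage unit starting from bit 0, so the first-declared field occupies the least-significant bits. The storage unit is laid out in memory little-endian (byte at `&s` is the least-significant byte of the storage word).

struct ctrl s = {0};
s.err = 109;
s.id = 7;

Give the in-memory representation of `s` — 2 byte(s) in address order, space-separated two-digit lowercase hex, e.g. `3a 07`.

err (9b) val=109 bits=0x6d at bit 0: 0x006d
id (7b) val=7 bits=0x7 at bit 9: 0x0e6d
word = 0x0e6d → little-endian bytes:
  [0]=0x6d  [1]=0x0e

6d 0e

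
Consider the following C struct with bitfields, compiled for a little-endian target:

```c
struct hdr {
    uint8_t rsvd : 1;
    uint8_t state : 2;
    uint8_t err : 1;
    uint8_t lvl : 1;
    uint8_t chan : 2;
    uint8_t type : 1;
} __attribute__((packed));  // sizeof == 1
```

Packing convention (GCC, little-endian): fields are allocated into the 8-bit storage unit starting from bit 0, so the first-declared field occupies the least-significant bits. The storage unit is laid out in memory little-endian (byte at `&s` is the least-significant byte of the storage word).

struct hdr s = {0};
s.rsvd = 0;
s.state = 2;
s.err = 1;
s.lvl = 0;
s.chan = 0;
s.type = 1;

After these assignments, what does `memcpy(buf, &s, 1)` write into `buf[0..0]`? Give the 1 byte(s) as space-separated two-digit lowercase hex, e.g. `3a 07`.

rsvd (1b) val=0 bits=0x0 at bit 0: 0x00
state (2b) val=2 bits=0x2 at bit 1: 0x04
err (1b) val=1 bits=0x1 at bit 3: 0x0c
lvl (1b) val=0 bits=0x0 at bit 4: 0x0c
chan (2b) val=0 bits=0x0 at bit 5: 0x0c
type (1b) val=1 bits=0x1 at bit 7: 0x8c
word = 0x8c → little-endian bytes:
  [0]=0x8c

8c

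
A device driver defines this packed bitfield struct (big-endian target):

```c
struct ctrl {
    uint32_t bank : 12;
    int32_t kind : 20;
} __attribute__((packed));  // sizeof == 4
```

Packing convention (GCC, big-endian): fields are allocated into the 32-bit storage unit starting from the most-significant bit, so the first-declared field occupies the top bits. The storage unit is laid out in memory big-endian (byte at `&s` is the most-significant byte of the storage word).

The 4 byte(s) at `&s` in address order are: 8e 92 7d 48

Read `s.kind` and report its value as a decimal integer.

[0]=0x8e [1]=0x92 [2]=0x7d [3]=0x48 (big-endian) → word 0x8e927d48
bank:12 @ bit 20 → (0x8e927d48>>20)&0xfff = 0x8e9
kind:20 @ bit 0 → (0x8e927d48>>0)&0xfffff = 0x27d48  ←
kind signed 20b, MSB=0: value = 163144

163144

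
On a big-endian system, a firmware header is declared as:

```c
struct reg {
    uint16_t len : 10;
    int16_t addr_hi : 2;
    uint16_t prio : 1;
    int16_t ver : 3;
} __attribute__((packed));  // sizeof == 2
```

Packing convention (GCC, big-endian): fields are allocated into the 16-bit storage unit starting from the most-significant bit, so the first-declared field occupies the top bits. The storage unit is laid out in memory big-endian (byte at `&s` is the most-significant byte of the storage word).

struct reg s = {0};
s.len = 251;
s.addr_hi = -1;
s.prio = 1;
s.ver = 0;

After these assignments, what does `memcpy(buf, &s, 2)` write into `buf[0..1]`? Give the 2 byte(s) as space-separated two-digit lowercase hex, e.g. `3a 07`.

3e f8

[6+:10] len=251 & 0x3ff = 0xfb; word=0x3ec0
[4+:2] addr_hi=-1 & 0x3 = 0x3; word=0x3ef0
[3+:1] prio=1 & 0x1 = 0x1; word=0x3ef8
[0+:3] ver=0 & 0x7 = 0x0; word=0x3ef8
word = 0x3ef8 → big-endian bytes:
  [0]=0x3e  [1]=0xf8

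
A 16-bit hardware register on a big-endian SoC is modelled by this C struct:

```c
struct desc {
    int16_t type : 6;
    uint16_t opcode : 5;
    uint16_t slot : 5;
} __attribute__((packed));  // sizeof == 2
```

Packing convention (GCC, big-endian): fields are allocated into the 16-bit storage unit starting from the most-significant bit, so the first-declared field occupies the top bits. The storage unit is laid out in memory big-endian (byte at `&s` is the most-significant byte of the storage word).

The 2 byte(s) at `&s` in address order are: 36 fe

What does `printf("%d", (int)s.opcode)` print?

23

[0]=0x36 [1]=0xfe (big-endian) → word 0x36fe
type:6 @ bit 10 → (0x36fe>>10)&0x3f = 0xd
opcode:5 @ bit 5 → (0x36fe>>5)&0x1f = 0x17  ←
slot:5 @ bit 0 → (0x36fe>>0)&0x1f = 0x1e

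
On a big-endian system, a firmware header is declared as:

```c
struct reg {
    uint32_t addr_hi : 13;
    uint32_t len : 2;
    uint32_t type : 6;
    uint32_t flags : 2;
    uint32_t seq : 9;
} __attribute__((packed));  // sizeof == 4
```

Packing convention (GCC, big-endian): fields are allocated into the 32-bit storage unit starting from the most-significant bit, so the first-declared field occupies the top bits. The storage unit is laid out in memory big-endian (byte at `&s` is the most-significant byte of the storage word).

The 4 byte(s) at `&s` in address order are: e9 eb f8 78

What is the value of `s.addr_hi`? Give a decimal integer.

[0]=0xe9 [1]=0xeb [2]=0xf8 [3]=0x78 (big-endian) → word 0xe9ebf878
addr_hi:13 @ bit 19 → (0xe9ebf878>>19)&0x1fff = 0x1d3d  ←
len:2 @ bit 17 → (0xe9ebf878>>17)&0x3 = 0x1
type:6 @ bit 11 → (0xe9ebf878>>11)&0x3f = 0x3f
flags:2 @ bit 9 → (0xe9ebf878>>9)&0x3 = 0x0
seq:9 @ bit 0 → (0xe9ebf878>>0)&0x1ff = 0x78

7485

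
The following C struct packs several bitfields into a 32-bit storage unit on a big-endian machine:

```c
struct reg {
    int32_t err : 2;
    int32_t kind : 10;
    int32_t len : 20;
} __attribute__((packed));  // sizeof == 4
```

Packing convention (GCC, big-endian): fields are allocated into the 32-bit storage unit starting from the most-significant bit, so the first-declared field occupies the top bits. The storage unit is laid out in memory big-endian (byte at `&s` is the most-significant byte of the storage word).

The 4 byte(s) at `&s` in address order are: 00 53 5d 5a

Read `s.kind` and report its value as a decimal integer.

5

[0]=0x00 [1]=0x53 [2]=0x5d [3]=0x5a (big-endian) → word 0x00535d5a
err [30+:2] = (word>>30) & 0x3 = 0
kind [20+:10] = (word>>20) & 0x3ff = 5  ←
len [0+:20] = (word>>0) & 0xfffff = 220506
kind signed 10b, MSB=0: value = 5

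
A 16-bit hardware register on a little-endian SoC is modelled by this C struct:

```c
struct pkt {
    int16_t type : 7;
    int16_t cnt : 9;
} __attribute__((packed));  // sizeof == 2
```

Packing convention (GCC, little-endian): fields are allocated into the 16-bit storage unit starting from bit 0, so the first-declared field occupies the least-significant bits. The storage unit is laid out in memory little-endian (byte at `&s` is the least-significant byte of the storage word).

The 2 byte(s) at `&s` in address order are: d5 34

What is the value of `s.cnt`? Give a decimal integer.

[0]=0xd5 [1]=0x34 (little-endian) → word 0x34d5
type [0+:7] = (word>>0) & 0x7f = 85
cnt [7+:9] = (word>>7) & 0x1ff = 105  ←
cnt signed 9b, MSB=0: value = 105

105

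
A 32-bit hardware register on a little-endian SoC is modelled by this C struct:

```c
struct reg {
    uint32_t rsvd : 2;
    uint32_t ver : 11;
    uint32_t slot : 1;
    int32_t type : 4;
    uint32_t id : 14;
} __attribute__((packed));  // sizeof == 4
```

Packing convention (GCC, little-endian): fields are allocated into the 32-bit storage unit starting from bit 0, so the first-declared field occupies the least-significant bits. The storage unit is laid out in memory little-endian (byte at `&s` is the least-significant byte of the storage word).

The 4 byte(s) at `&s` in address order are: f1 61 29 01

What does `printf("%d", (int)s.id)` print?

[0]=0xf1 [1]=0x61 [2]=0x29 [3]=0x01 (little-endian) → word 0x012961f1
rsvd:2 @ bit 0 → (0x012961f1>>0)&0x3 = 0x1
ver:11 @ bit 2 → (0x012961f1>>2)&0x7ff = 0x7c
slot:1 @ bit 13 → (0x012961f1>>13)&0x1 = 0x1
type:4 @ bit 14 → (0x012961f1>>14)&0xf = 0x5
id:14 @ bit 18 → (0x012961f1>>18)&0x3fff = 0x4a  ←

74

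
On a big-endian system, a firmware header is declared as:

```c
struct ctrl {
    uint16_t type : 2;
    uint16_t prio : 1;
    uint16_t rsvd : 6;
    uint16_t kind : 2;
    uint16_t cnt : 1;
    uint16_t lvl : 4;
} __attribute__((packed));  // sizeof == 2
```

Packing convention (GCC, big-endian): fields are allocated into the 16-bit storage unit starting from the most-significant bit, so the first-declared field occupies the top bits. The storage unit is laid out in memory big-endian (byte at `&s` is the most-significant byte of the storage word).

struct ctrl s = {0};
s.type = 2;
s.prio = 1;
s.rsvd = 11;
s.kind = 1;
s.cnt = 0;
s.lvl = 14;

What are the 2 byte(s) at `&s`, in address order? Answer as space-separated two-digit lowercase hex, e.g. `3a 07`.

a5 ae

type:2 = 2 → 0x2 << 14 → word 0x8000
prio:1 = 1 → 0x1 << 13 → word 0xa000
rsvd:6 = 11 → 0xb << 7 → word 0xa580
kind:2 = 1 → 0x1 << 5 → word 0xa5a0
cnt:1 = 0 → 0x0 << 4 → word 0xa5a0
lvl:4 = 14 → 0xe << 0 → word 0xa5ae
word = 0xa5ae → big-endian bytes:
  [0]=0xa5  [1]=0xae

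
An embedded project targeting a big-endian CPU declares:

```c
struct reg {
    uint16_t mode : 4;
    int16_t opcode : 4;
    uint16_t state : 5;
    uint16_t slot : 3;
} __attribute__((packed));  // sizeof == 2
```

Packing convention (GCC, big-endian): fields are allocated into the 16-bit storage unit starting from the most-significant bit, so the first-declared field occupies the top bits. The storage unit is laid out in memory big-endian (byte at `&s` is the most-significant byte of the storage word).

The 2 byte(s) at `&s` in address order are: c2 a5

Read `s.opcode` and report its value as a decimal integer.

2

[0]=0xc2 [1]=0xa5 (big-endian) → word 0xc2a5
mode:4 @ bit 12 → (0xc2a5>>12)&0xf = 0xc
opcode:4 @ bit 8 → (0xc2a5>>8)&0xf = 0x2  ←
state:5 @ bit 3 → (0xc2a5>>3)&0x1f = 0x14
slot:3 @ bit 0 → (0xc2a5>>0)&0x7 = 0x5
opcode signed 4b, MSB=0: value = 2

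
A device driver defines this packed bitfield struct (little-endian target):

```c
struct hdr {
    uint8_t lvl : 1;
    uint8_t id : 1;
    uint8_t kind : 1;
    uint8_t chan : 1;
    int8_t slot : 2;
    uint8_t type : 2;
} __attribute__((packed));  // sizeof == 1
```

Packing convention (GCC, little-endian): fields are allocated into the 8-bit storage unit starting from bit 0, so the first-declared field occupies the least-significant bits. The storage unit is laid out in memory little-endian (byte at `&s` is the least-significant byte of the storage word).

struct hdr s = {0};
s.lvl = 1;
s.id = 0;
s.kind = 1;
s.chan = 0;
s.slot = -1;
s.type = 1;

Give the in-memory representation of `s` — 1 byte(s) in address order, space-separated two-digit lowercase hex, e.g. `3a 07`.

lvl:1 = 1 → 0x1 << 0 → word 0x01
id:1 = 0 → 0x0 << 1 → word 0x01
kind:1 = 1 → 0x1 << 2 → word 0x05
chan:1 = 0 → 0x0 << 3 → word 0x05
slot:2 = -1 → 0x3 << 4 → word 0x35
type:2 = 1 → 0x1 << 6 → word 0x75
word = 0x75 → little-endian bytes:
  [0]=0x75

75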